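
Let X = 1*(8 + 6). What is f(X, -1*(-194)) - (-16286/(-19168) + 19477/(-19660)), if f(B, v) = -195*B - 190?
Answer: -137541007153/47105360 ≈ -2919.9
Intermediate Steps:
X = 14 (X = 1*14 = 14)
f(B, v) = -190 - 195*B
f(X, -1*(-194)) - (-16286/(-19168) + 19477/(-19660)) = (-190 - 195*14) - (-16286/(-19168) + 19477/(-19660)) = (-190 - 2730) - (-16286*(-1/19168) + 19477*(-1/19660)) = -2920 - (8143/9584 - 19477/19660) = -2920 - 1*(-6644047/47105360) = -2920 + 6644047/47105360 = -137541007153/47105360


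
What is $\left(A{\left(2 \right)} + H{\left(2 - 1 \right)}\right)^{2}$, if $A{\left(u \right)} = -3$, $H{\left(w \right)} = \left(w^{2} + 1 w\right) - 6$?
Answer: $49$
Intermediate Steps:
$H{\left(w \right)} = -6 + w + w^{2}$ ($H{\left(w \right)} = \left(w^{2} + w\right) - 6 = \left(w + w^{2}\right) - 6 = -6 + w + w^{2}$)
$\left(A{\left(2 \right)} + H{\left(2 - 1 \right)}\right)^{2} = \left(-3 + \left(-6 + \left(2 - 1\right) + \left(2 - 1\right)^{2}\right)\right)^{2} = \left(-3 + \left(-6 + 1 + 1^{2}\right)\right)^{2} = \left(-3 + \left(-6 + 1 + 1\right)\right)^{2} = \left(-3 - 4\right)^{2} = \left(-7\right)^{2} = 49$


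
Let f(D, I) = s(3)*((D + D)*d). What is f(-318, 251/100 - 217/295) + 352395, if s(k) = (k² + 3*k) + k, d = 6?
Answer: 272259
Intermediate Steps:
s(k) = k² + 4*k
f(D, I) = 252*D (f(D, I) = (3*(4 + 3))*((D + D)*6) = (3*7)*((2*D)*6) = 21*(12*D) = 252*D)
f(-318, 251/100 - 217/295) + 352395 = 252*(-318) + 352395 = -80136 + 352395 = 272259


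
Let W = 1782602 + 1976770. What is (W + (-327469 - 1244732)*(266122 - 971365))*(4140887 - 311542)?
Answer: 4245929904474914175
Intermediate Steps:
W = 3759372
(W + (-327469 - 1244732)*(266122 - 971365))*(4140887 - 311542) = (3759372 + (-327469 - 1244732)*(266122 - 971365))*(4140887 - 311542) = (3759372 - 1572201*(-705243))*3829345 = (3759372 + 1108783749843)*3829345 = 1108787509215*3829345 = 4245929904474914175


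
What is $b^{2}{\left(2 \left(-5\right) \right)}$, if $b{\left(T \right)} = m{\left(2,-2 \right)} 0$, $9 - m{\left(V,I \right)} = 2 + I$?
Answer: $0$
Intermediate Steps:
$m{\left(V,I \right)} = 7 - I$ ($m{\left(V,I \right)} = 9 - \left(2 + I\right) = 7 - I$)
$b{\left(T \right)} = 0$ ($b{\left(T \right)} = \left(7 - -2\right) 0 = \left(7 + 2\right) 0 = 9 \cdot 0 = 0$)
$b^{2}{\left(2 \left(-5\right) \right)} = 0^{2} = 0$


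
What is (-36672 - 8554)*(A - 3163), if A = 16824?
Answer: -617832386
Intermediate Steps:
(-36672 - 8554)*(A - 3163) = (-36672 - 8554)*(16824 - 3163) = -45226*13661 = -617832386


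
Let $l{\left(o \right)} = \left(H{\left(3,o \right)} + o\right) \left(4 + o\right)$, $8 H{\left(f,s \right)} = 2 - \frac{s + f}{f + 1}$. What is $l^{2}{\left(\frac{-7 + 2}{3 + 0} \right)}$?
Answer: $\frac{60025}{5184} \approx 11.579$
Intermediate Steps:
$H{\left(f,s \right)} = \frac{1}{4} - \frac{f + s}{8 \left(1 + f\right)}$ ($H{\left(f,s \right)} = \frac{2 - \frac{s + f}{f + 1}}{8} = \frac{2 - \frac{f + s}{1 + f}}{8} = \frac{1}{4} - \frac{f + s}{8 \left(1 + f\right)}$)
$l{\left(o \right)} = \left(4 + o\right) \left(\frac{5}{32} + \frac{31 o}{32}\right)$ ($l{\left(o \right)} = \left(\frac{2 + 3 - o}{8 \left(1 + 3\right)} + o\right) \left(4 + o\right) = \left(\frac{5 - o}{8 \cdot 4} + o\right) \left(4 + o\right) = \left(\frac{1}{8} \cdot \frac{1}{4} \left(5 - o\right) + o\right) \left(4 + o\right) = \left(\left(\frac{5}{32} - \frac{o}{32}\right) + o\right) \left(4 + o\right) = \left(\frac{5}{32} + \frac{31 o}{32}\right) \left(4 + o\right) = \left(4 + o\right) \left(\frac{5}{32} + \frac{31 o}{32}\right)$)
$l^{2}{\left(\frac{-7 + 2}{3 + 0} \right)} = \left(\frac{5}{8} + \frac{31 \left(\frac{-7 + 2}{3 + 0}\right)^{2}}{32} + \frac{129 \frac{-7 + 2}{3 + 0}}{32}\right)^{2} = \left(\frac{5}{8} + \frac{31 \left(- \frac{5}{3}\right)^{2}}{32} + \frac{129 \left(- \frac{5}{3}\right)}{32}\right)^{2} = \left(\frac{5}{8} + \frac{31 \left(\left(-5\right) \frac{1}{3}\right)^{2}}{32} + \frac{129 \left(\left(-5\right) \frac{1}{3}\right)}{32}\right)^{2} = \left(\frac{5}{8} + \frac{31 \left(- \frac{5}{3}\right)^{2}}{32} + \frac{129}{32} \left(- \frac{5}{3}\right)\right)^{2} = \left(\frac{5}{8} + \frac{31}{32} \cdot \frac{25}{9} - \frac{215}{32}\right)^{2} = \left(\frac{5}{8} + \frac{775}{288} - \frac{215}{32}\right)^{2} = \left(- \frac{245}{72}\right)^{2} = \frac{60025}{5184}$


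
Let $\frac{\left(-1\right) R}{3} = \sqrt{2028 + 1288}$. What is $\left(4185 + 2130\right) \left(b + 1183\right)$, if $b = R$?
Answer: $7470645 - 37890 \sqrt{829} \approx 6.3797 \cdot 10^{6}$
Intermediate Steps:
$R = - 6 \sqrt{829}$ ($R = - 3 \sqrt{2028 + 1288} = - 3 \sqrt{3316} = - 3 \cdot 2 \sqrt{829} = - 6 \sqrt{829} \approx -172.75$)
$b = - 6 \sqrt{829} \approx -172.75$
$\left(4185 + 2130\right) \left(b + 1183\right) = \left(4185 + 2130\right) \left(- 6 \sqrt{829} + 1183\right) = 6315 \left(1183 - 6 \sqrt{829}\right) = 7470645 - 37890 \sqrt{829}$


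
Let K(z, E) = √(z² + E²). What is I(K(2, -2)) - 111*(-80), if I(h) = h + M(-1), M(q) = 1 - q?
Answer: 8882 + 2*√2 ≈ 8884.8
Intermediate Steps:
K(z, E) = √(E² + z²)
I(h) = 2 + h (I(h) = h + (1 - 1*(-1)) = h + (1 + 1) = h + 2 = 2 + h)
I(K(2, -2)) - 111*(-80) = (2 + √((-2)² + 2²)) - 111*(-80) = (2 + √(4 + 4)) + 8880 = (2 + √8) + 8880 = (2 + 2*√2) + 8880 = 8882 + 2*√2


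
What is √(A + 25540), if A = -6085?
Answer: √19455 ≈ 139.48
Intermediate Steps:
√(A + 25540) = √(-6085 + 25540) = √19455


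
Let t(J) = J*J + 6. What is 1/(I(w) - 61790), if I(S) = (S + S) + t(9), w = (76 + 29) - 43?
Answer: -1/61579 ≈ -1.6239e-5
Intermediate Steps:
w = 62 (w = 105 - 43 = 62)
t(J) = 6 + J² (t(J) = J² + 6 = 6 + J²)
I(S) = 87 + 2*S (I(S) = (S + S) + (6 + 9²) = 2*S + (6 + 81) = 2*S + 87 = 87 + 2*S)
1/(I(w) - 61790) = 1/((87 + 2*62) - 61790) = 1/((87 + 124) - 61790) = 1/(211 - 61790) = 1/(-61579) = -1/61579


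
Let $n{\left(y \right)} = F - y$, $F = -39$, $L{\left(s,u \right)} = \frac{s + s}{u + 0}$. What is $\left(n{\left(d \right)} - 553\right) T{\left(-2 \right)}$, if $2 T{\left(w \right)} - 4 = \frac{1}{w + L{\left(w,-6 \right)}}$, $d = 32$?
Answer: $-1014$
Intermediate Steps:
$L{\left(s,u \right)} = \frac{2 s}{u}$
$n{\left(y \right)} = -39 - y$
$T{\left(w \right)} = 2 + \frac{3}{4 w}$ ($T{\left(w \right)} = 2 + \frac{1}{2 \left(w + \frac{2 w}{-6}\right)} = 2 + \frac{1}{2 \left(w + 2 w \left(- \frac{1}{6}\right)\right)} = 2 + \frac{1}{2 \left(w - \frac{w}{3}\right)} = 2 + \frac{1}{2 \frac{2 w}{3}} = 2 + \frac{\frac{3}{2} \frac{1}{w}}{2} = 2 + \frac{3}{4 w}$)
$\left(n{\left(d \right)} - 553\right) T{\left(-2 \right)} = \left(\left(-39 - 32\right) - 553\right) \left(2 + \frac{3}{4 \left(-2\right)}\right) = \left(\left(-39 - 32\right) - 553\right) \left(2 + \frac{3}{4} \left(- \frac{1}{2}\right)\right) = \left(-71 - 553\right) \left(2 - \frac{3}{8}\right) = \left(-624\right) \frac{13}{8} = -1014$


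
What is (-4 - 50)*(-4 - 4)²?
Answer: -3456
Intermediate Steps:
(-4 - 50)*(-4 - 4)² = -54*(-8)² = -54*64 = -3456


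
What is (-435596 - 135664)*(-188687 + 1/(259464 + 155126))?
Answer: 4468838065412454/41459 ≈ 1.0779e+11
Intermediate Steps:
(-435596 - 135664)*(-188687 + 1/(259464 + 155126)) = -571260*(-188687 + 1/414590) = -571260*(-78227743329/414590) = 4468838065412454/41459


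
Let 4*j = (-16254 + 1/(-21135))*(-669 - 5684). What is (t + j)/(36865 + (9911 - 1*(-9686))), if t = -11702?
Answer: 2181445945643/4773297480 ≈ 457.01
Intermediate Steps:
j = 2182435232723/84540 (j = ((-16254 + 1/(-21135))*(-669 - 5684))/4 = ((-16254 - 1/21135)*(-6353))/4 = (-343528291/21135*(-6353))/4 = (¼)*(2182435232723/21135) = 2182435232723/84540 ≈ 2.5815e+7)
(t + j)/(36865 + (9911 - 1*(-9686))) = (-11702 + 2182435232723/84540)/(36865 + (9911 - 1*(-9686))) = 2181445945643/(84540*(36865 + (9911 + 9686))) = 2181445945643/(84540*(36865 + 19597)) = (2181445945643/84540)/56462 = (2181445945643/84540)*(1/56462) = 2181445945643/4773297480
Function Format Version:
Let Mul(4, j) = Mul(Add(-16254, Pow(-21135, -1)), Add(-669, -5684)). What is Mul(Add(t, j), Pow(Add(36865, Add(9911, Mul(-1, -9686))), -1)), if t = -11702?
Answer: Rational(2181445945643, 4773297480) ≈ 457.01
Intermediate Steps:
j = Rational(2182435232723, 84540) (j = Mul(Rational(1, 4), Mul(Add(-16254, Pow(-21135, -1)), Add(-669, -5684))) = Mul(Rational(1, 4), Mul(Add(-16254, Rational(-1, 21135)), -6353)) = Mul(Rational(1, 4), Mul(Rational(-343528291, 21135), -6353)) = Mul(Rational(1, 4), Rational(2182435232723, 21135)) = Rational(2182435232723, 84540) ≈ 2.5815e+7)
Mul(Add(t, j), Pow(Add(36865, Add(9911, Mul(-1, -9686))), -1)) = Mul(Add(-11702, Rational(2182435232723, 84540)), Pow(Add(36865, Add(9911, Mul(-1, -9686))), -1)) = Mul(Rational(2181445945643, 84540), Pow(Add(36865, Add(9911, 9686)), -1)) = Mul(Rational(2181445945643, 84540), Pow(Add(36865, 19597), -1)) = Mul(Rational(2181445945643, 84540), Pow(56462, -1)) = Mul(Rational(2181445945643, 84540), Rational(1, 56462)) = Rational(2181445945643, 4773297480)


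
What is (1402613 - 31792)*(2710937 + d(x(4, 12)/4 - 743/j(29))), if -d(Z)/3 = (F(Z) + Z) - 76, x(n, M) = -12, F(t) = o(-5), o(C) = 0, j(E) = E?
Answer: 107782548921775/29 ≈ 3.7166e+12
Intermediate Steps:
F(t) = 0
d(Z) = 228 - 3*Z (d(Z) = -3*((0 + Z) - 76) = -3*(Z - 76) = -3*(-76 + Z) = 228 - 3*Z)
(1402613 - 31792)*(2710937 + d(x(4, 12)/4 - 743/j(29))) = (1402613 - 31792)*(2710937 + (228 - 3*(-12/4 - 743/29))) = 1370821*(2710937 + (228 - 3*(-12*1/4 - 743*1/29))) = 1370821*(2710937 + (228 - 3*(-3 - 743/29))) = 1370821*(2710937 + (228 - 3*(-830/29))) = 1370821*(2710937 + (228 + 2490/29)) = 1370821*(2710937 + 9102/29) = 1370821*(78626275/29) = 107782548921775/29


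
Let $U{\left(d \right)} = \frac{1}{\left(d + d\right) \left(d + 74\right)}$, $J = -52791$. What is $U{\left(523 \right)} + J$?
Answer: $- \frac{32965973441}{624462} \approx -52791.0$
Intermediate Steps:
$U{\left(d \right)} = \frac{1}{2 d \left(74 + d\right)}$
$U{\left(523 \right)} + J = \frac{1}{2 \cdot 523 \left(74 + 523\right)} - 52791 = \frac{1}{2} \cdot \frac{1}{523} \cdot \frac{1}{597} - 52791 = \frac{1}{624462} - 52791 = - \frac{32965973441}{624462}$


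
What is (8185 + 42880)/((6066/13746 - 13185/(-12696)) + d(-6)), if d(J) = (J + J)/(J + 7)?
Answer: -495101320280/101998647 ≈ -4854.0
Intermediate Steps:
d(J) = 2*J/(7 + J) (d(J) = (2*J)/(7 + J) = 2*J/(7 + J))
(8185 + 42880)/((6066/13746 - 13185/(-12696)) + d(-6)) = (8185 + 42880)/((6066/13746 - 13185/(-12696)) + 2*(-6)/(7 - 6)) = 51065/((6066*(1/13746) - 13185*(-1/12696)) + 2*(-6)/1) = 51065/((1011/2291 + 4395/4232) + 2*(-6)*1) = 51065/(14347497/9695512 - 12) = 51065/(-101998647/9695512) = 51065*(-9695512/101998647) = -495101320280/101998647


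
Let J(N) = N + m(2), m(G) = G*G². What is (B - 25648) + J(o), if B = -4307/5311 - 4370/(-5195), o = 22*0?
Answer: -141484660719/5518129 ≈ -25640.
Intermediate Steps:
o = 0
m(G) = G³
B = 166841/5518129 (B = -4307*1/5311 - 4370*(-1/5195) = -4307/5311 + 874/1039 = 166841/5518129 ≈ 0.030235)
J(N) = 8 + N (J(N) = N + 2³ = N + 8 = 8 + N)
(B - 25648) + J(o) = (166841/5518129 - 25648) + (8 + 0) = -141528805751/5518129 + 8 = -141484660719/5518129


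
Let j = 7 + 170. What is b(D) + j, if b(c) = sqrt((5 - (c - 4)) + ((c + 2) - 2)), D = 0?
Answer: 180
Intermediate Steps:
j = 177
b(c) = 3 (b(c) = sqrt((5 - (-4 + c)) + ((2 + c) - 2)) = sqrt((5 + (4 - c)) + c) = sqrt((9 - c) + c) = sqrt(9) = 3)
b(D) + j = 3 + 177 = 180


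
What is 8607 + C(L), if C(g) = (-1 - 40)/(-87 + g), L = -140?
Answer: 1953830/227 ≈ 8607.2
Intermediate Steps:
C(g) = -41/(-87 + g)
8607 + C(L) = 8607 - 41/(-87 - 140) = 8607 - 41/(-227) = 8607 - 41*(-1/227) = 8607 + 41/227 = 1953830/227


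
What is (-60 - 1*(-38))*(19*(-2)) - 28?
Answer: 808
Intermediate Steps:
(-60 - 1*(-38))*(19*(-2)) - 28 = (-60 + 38)*(-38) - 28 = -22*(-38) - 28 = 836 - 28 = 808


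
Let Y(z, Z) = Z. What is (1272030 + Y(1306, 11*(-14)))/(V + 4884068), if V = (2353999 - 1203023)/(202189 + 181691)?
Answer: 15257742465/58590536713 ≈ 0.26041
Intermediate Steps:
V = 143872/47985 (V = 1150976/383880 = 1150976*(1/383880) = 143872/47985 ≈ 2.9983)
(1272030 + Y(1306, 11*(-14)))/(V + 4884068) = (1272030 + 11*(-14))/(143872/47985 + 4884068) = (1272030 - 154)/(234362146852/47985) = 1271876*(47985/234362146852) = 15257742465/58590536713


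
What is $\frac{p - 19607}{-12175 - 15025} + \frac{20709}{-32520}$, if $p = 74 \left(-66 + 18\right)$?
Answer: $\frac{1582049}{7371200} \approx 0.21463$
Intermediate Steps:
$p = -3552$ ($p = 74 \left(-48\right) = -3552$)
$\frac{p - 19607}{-12175 - 15025} + \frac{20709}{-32520} = \frac{-3552 - 19607}{-12175 - 15025} + \frac{20709}{-32520} = - \frac{23159}{-27200} + 20709 \left(- \frac{1}{32520}\right) = \left(-23159\right) \left(- \frac{1}{27200}\right) - \frac{6903}{10840} = \frac{23159}{27200} - \frac{6903}{10840} = \frac{1582049}{7371200}$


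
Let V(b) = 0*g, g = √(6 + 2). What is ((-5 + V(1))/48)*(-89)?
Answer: 445/48 ≈ 9.2708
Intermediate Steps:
g = 2*√2 (g = √8 = 2*√2 ≈ 2.8284)
V(b) = 0 (V(b) = 0*(2*√2) = 0)
((-5 + V(1))/48)*(-89) = ((-5 + 0)/48)*(-89) = -5*1/48*(-89) = -5/48*(-89) = 445/48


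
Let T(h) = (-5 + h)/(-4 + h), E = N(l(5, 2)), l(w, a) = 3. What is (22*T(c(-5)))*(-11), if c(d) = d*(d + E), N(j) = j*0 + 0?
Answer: -4840/21 ≈ -230.48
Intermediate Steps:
N(j) = 0 (N(j) = 0 + 0 = 0)
E = 0
c(d) = d² (c(d) = d*(d + 0) = d*d = d²)
T(h) = (-5 + h)/(-4 + h)
(22*T(c(-5)))*(-11) = (22*((-5 + (-5)²)/(-4 + (-5)²)))*(-11) = (22*((-5 + 25)/(-4 + 25)))*(-11) = (22*(20/21))*(-11) = (440/21)*(-11) = -4840/21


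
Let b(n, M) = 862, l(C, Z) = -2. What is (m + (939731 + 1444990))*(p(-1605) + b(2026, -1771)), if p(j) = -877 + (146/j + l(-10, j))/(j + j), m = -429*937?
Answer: -25536933066452/858675 ≈ -2.9740e+7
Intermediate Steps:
m = -401973
p(j) = -877 + (-2 + 146/j)/(2*j) (p(j) = -877 + (146/j - 2)/(j + j) = -877 + (-2 + 146/j)/((2*j)) = -877 + (-2 + 146/j)*(1/(2*j)) = -877 + (-2 + 146/j)/(2*j))
(m + (939731 + 1444990))*(p(-1605) + b(2026, -1771)) = (-401973 + (939731 + 1444990))*((-877 - 1/(-1605) + 73/(-1605)²) + 862) = (-401973 + 2384721)*((-877 - 1*(-1/1605) + 73*(1/2576025)) + 862) = 1982748*((-877 + 1/1605 + 73/2576025) + 862) = 1982748*(-2259172247/2576025 + 862) = 1982748*(-38638697/2576025) = -25536933066452/858675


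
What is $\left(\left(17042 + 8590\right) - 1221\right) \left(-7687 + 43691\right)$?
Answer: $878893644$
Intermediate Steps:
$\left(\left(17042 + 8590\right) - 1221\right) \left(-7687 + 43691\right) = \left(25632 - 1221\right) 36004 = 24411 \cdot 36004 = 878893644$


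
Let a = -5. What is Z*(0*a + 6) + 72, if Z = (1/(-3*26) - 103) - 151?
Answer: -18877/13 ≈ -1452.1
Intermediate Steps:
Z = -19813/78 (Z = (1/(-78) - 103) - 151 = (-1/78 - 103) - 151 = -8035/78 - 151 = -19813/78 ≈ -254.01)
Z*(0*a + 6) + 72 = -19813*(0*(-5) + 6)/78 + 72 = -19813*(0 + 6)/78 + 72 = -19813/78*6 + 72 = -19813/13 + 72 = -18877/13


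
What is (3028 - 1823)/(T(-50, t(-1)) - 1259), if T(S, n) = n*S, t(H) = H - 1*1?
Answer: -1205/1159 ≈ -1.0397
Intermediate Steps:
t(H) = -1 + H (t(H) = H - 1 = -1 + H)
T(S, n) = S*n
(3028 - 1823)/(T(-50, t(-1)) - 1259) = (3028 - 1823)/(-50*(-1 - 1) - 1259) = 1205/(-50*(-2) - 1259) = 1205/(100 - 1259) = 1205/(-1159) = 1205*(-1/1159) = -1205/1159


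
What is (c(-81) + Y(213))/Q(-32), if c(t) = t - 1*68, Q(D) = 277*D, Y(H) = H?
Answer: -2/277 ≈ -0.0072202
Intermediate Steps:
c(t) = -68 + t (c(t) = t - 68 = -68 + t)
(c(-81) + Y(213))/Q(-32) = ((-68 - 81) + 213)/((277*(-32))) = (-149 + 213)/(-8864) = 64*(-1/8864) = -2/277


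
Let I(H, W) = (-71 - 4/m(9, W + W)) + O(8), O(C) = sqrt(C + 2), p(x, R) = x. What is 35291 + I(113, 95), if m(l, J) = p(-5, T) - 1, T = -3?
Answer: 105662/3 + sqrt(10) ≈ 35224.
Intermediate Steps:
O(C) = sqrt(2 + C)
m(l, J) = -6 (m(l, J) = -5 - 1 = -6)
I(H, W) = -211/3 + sqrt(10) (I(H, W) = (-71 - 4/(-6)) + sqrt(2 + 8) = (-71 - 4*(-1/6)) + sqrt(10) = (-71 + 2/3) + sqrt(10) = -211/3 + sqrt(10))
35291 + I(113, 95) = 35291 + (-211/3 + sqrt(10)) = 105662/3 + sqrt(10)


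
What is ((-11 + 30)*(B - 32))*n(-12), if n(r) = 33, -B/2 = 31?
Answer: -58938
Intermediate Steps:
B = -62 (B = -2*31 = -62)
((-11 + 30)*(B - 32))*n(-12) = ((-11 + 30)*(-62 - 32))*33 = (19*(-94))*33 = -1786*33 = -58938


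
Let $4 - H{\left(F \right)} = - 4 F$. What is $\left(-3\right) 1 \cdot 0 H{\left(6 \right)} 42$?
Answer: $0$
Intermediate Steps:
$H{\left(F \right)} = 4 + 4 F$ ($H{\left(F \right)} = 4 - - 4 F = 4 + 4 F$)
$\left(-3\right) 1 \cdot 0 H{\left(6 \right)} 42 = \left(-3\right) 1 \cdot 0 \left(4 + 4 \cdot 6\right) 42 = \left(-3\right) 0 \left(4 + 24\right) 42 = 0 \cdot 28 \cdot 42 = 0 \cdot 1176 = 0$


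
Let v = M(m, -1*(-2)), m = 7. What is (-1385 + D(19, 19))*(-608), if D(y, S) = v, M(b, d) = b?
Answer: 837824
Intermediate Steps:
v = 7
D(y, S) = 7
(-1385 + D(19, 19))*(-608) = (-1385 + 7)*(-608) = -1378*(-608) = 837824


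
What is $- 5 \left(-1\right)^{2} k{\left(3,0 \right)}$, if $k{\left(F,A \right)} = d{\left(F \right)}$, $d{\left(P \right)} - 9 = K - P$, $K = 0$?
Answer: $-30$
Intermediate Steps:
$d{\left(P \right)} = 9 - P$ ($d{\left(P \right)} = 9 + \left(0 - P\right) = 9 - P$)
$k{\left(F,A \right)} = 9 - F$
$- 5 \left(-1\right)^{2} k{\left(3,0 \right)} = - 5 \left(-1\right)^{2} \left(9 - 3\right) = \left(-5\right) 1 \left(9 - 3\right) = \left(-5\right) 6 = -30$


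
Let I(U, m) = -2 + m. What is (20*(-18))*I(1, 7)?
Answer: -1800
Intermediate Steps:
(20*(-18))*I(1, 7) = (20*(-18))*(-2 + 7) = -360*5 = -1800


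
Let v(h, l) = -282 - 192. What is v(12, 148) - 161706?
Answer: -162180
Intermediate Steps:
v(h, l) = -474
v(12, 148) - 161706 = -474 - 161706 = -162180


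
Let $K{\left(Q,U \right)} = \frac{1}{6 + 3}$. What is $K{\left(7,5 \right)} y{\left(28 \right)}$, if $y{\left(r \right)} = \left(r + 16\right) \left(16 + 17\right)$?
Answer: $\frac{484}{3} \approx 161.33$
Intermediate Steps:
$K{\left(Q,U \right)} = \frac{1}{9}$
$y{\left(r \right)} = 528 + 33 r$ ($y{\left(r \right)} = \left(16 + r\right) 33 = 528 + 33 r$)
$K{\left(7,5 \right)} y{\left(28 \right)} = \frac{528 + 33 \cdot 28}{9} = \frac{528 + 924}{9} = \frac{1}{9} \cdot 1452 = \frac{484}{3}$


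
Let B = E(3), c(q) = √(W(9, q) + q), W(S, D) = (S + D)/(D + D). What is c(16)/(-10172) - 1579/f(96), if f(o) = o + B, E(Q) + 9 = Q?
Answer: -1579/90 - √1074/81376 ≈ -17.545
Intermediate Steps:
W(S, D) = (D + S)/(2*D) (W(S, D) = (D + S)/((2*D)) = (D + S)*(1/(2*D)) = (D + S)/(2*D))
E(Q) = -9 + Q
c(q) = √(q + (9 + q)/(2*q)) (c(q) = √((q + 9)/(2*q) + q) = √((9 + q)/(2*q) + q) = √(q + (9 + q)/(2*q)))
B = -6 (B = -9 + 3 = -6)
f(o) = -6 + o (f(o) = o - 6 = -6 + o)
c(16)/(-10172) - 1579/f(96) = (√(2 + 4*16 + 18/16)/2)/(-10172) - 1579/(-6 + 96) = (√(2 + 64 + 18*(1/16))/2)*(-1/10172) - 1579/90 = (√(2 + 64 + 9/8)/2)*(-1/10172) - 1579*1/90 = (√(537/8)/2)*(-1/10172) - 1579/90 = ((√1074/4)/2)*(-1/10172) - 1579/90 = (√1074/8)*(-1/10172) - 1579/90 = -√1074/81376 - 1579/90 = -1579/90 - √1074/81376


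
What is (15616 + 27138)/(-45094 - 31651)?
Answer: -42754/76745 ≈ -0.55709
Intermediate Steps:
(15616 + 27138)/(-45094 - 31651) = 42754/(-76745) = 42754*(-1/76745) = -42754/76745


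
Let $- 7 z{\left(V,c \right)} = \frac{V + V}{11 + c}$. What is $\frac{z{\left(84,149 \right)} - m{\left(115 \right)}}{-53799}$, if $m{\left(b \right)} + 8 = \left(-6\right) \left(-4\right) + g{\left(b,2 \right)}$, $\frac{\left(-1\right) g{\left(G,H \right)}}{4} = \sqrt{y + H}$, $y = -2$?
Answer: $\frac{323}{1075980} \approx 0.00030019$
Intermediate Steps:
$g{\left(G,H \right)} = - 4 \sqrt{-2 + H}$
$z{\left(V,c \right)} = - \frac{2 V}{7 \left(11 + c\right)}$ ($z{\left(V,c \right)} = - \frac{\left(V + V\right) \frac{1}{11 + c}}{7} = - \frac{2 V \frac{1}{11 + c}}{7} = - \frac{2 V}{7 \left(11 + c\right)}$)
$m{\left(b \right)} = 16$ ($m{\left(b \right)} = -8 - \left(-24 + 4 \sqrt{-2 + 2}\right) = -8 + \left(24 - 4 \sqrt{0}\right) = -8 + \left(24 - 0\right) = -8 + \left(24 + 0\right) = -8 + 24 = 16$)
$\frac{z{\left(84,149 \right)} - m{\left(115 \right)}}{-53799} = \frac{\left(-2\right) 84 \frac{1}{77 + 7 \cdot 149} - 16}{-53799} = \left(\left(-2\right) 84 \frac{1}{77 + 1043} - 16\right) \left(- \frac{1}{53799}\right) = \left(\left(-2\right) 84 \cdot \frac{1}{1120} - 16\right) \left(- \frac{1}{53799}\right) = \left(- \frac{3}{20} - 16\right) \left(- \frac{1}{53799}\right) = \left(- \frac{323}{20}\right) \left(- \frac{1}{53799}\right) = \frac{323}{1075980}$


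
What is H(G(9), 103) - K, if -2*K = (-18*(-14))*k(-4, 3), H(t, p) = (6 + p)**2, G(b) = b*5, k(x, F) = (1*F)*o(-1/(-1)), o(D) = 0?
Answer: 11881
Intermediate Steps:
k(x, F) = 0 (k(x, F) = (1*F)*0 = F*0 = 0)
G(b) = 5*b
K = 0 (K = -(-18*(-14))*0/2 = -126*0 = -1/2*0 = 0)
H(G(9), 103) - K = (6 + 103)**2 - 1*0 = 109**2 + 0 = 11881 + 0 = 11881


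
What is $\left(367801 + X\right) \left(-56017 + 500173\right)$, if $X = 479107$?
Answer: $376159269648$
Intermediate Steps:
$\left(367801 + X\right) \left(-56017 + 500173\right) = \left(367801 + 479107\right) \left(-56017 + 500173\right) = 846908 \cdot 444156 = 376159269648$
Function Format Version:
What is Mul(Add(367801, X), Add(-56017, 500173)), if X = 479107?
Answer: 376159269648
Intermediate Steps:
Mul(Add(367801, X), Add(-56017, 500173)) = Mul(Add(367801, 479107), Add(-56017, 500173)) = Mul(846908, 444156) = 376159269648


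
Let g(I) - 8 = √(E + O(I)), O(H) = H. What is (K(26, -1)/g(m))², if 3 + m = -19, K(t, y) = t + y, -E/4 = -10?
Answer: 25625/1058 - 7500*√2/529 ≈ 4.1699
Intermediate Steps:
E = 40 (E = -4*(-10) = 40)
m = -22 (m = -3 - 19 = -22)
g(I) = 8 + √(40 + I)
(K(26, -1)/g(m))² = ((26 - 1)/(8 + √(40 - 22)))² = (25/(8 + √18))² = (25/(8 + 3*√2))² = 625/(8 + 3*√2)²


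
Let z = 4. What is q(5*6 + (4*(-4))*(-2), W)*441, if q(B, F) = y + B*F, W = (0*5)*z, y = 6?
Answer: 2646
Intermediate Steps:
W = 0 (W = (0*5)*4 = 0*4 = 0)
q(B, F) = 6 + B*F
q(5*6 + (4*(-4))*(-2), W)*441 = (6 + (5*6 + (4*(-4))*(-2))*0)*441 = (6 + (30 - 16*(-2))*0)*441 = (6 + (30 + 32)*0)*441 = (6 + 62*0)*441 = (6 + 0)*441 = 6*441 = 2646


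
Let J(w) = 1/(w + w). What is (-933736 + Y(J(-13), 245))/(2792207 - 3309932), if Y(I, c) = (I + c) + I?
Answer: 1348376/747825 ≈ 1.8031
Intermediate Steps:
J(w) = 1/(2*w)
Y(I, c) = c + 2*I
(-933736 + Y(J(-13), 245))/(2792207 - 3309932) = (-933736 + (245 + 2*((½)/(-13))))/(2792207 - 3309932) = (-933736 + (245 + 2*((½)*(-1/13))))/(-517725) = (-933736 + (245 + 2*(-1/26)))*(-1/517725) = (-933736 + (245 - 1/13))*(-1/517725) = (-933736 + 3184/13)*(-1/517725) = -12135384/13*(-1/517725) = 1348376/747825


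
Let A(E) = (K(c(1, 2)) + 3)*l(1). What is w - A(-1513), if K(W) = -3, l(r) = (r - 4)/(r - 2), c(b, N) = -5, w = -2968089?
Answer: -2968089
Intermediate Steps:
l(r) = (-4 + r)/(-2 + r)
A(E) = 0 (A(E) = (-3 + 3)*((-4 + 1)/(-2 + 1)) = 0*(-3/(-1)) = 0*(-1*(-3)) = 0*3 = 0)
w - A(-1513) = -2968089 - 1*0 = -2968089 + 0 = -2968089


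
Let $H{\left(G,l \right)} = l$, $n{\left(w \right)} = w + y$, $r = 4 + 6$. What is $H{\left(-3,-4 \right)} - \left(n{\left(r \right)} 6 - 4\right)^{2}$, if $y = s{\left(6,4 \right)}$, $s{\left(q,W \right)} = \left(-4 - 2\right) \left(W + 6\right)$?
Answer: $-92420$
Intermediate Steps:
$s{\left(q,W \right)} = -36 - 6 W$ ($s{\left(q,W \right)} = - 6 \left(6 + W\right) = -36 - 6 W$)
$y = -60$ ($y = -36 - 24 = -60$)
$r = 10$
$n{\left(w \right)} = -60 + w$ ($n{\left(w \right)} = w - 60 = -60 + w$)
$H{\left(-3,-4 \right)} - \left(n{\left(r \right)} 6 - 4\right)^{2} = -4 - \left(\left(-60 + 10\right) 6 - 4\right)^{2} = -4 - \left(\left(-50\right) 6 - 4\right)^{2} = -4 - \left(-300 - 4\right)^{2} = -4 - \left(-304\right)^{2} = -4 - 92416 = -92420$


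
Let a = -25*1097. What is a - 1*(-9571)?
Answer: -17854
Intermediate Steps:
a = -27425
a - 1*(-9571) = -27425 - 1*(-9571) = -27425 + 9571 = -17854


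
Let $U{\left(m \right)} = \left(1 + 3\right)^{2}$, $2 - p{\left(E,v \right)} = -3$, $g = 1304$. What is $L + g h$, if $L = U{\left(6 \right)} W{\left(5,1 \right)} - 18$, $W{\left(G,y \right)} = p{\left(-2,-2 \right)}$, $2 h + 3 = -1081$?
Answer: $-706706$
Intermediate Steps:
$h = -542$ ($h = - \frac{3}{2} + \frac{1}{2} \left(-1081\right) = - \frac{3}{2} - \frac{1081}{2} = -542$)
$p{\left(E,v \right)} = 5$ ($p{\left(E,v \right)} = 2 - -3 = 2 + 3 = 5$)
$W{\left(G,y \right)} = 5$
$U{\left(m \right)} = 16$ ($U{\left(m \right)} = 4^{2} = 16$)
$L = 62$ ($L = 16 \cdot 5 - 18 = 80 - 18 = 62$)
$L + g h = 62 + 1304 \left(-542\right) = 62 - 706768 = -706706$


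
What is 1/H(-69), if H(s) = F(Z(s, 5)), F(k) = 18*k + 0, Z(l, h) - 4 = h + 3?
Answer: 1/216 ≈ 0.0046296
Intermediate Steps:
Z(l, h) = 7 + h (Z(l, h) = 4 + (h + 3) = 4 + (3 + h) = 7 + h)
F(k) = 18*k
H(s) = 216 (H(s) = 18*(7 + 5) = 18*12 = 216)
1/H(-69) = 1/216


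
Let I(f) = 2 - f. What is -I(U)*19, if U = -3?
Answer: -95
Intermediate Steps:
-I(U)*19 = -(2 - 1*(-3))*19 = -(2 + 3)*19 = -1*5*19 = -5*19 = -95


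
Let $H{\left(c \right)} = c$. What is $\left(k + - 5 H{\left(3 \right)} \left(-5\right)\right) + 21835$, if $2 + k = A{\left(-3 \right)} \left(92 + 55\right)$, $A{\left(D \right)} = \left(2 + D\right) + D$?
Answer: $21320$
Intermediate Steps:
$A{\left(D \right)} = 2 + 2 D$
$k = -590$ ($k = -2 + \left(2 + 2 \left(-3\right)\right) \left(92 + 55\right) = -2 + \left(2 - 6\right) 147 = -2 - 588 = -590$)
$\left(k + - 5 H{\left(3 \right)} \left(-5\right)\right) + 21835 = \left(-590 + \left(-5\right) 3 \left(-5\right)\right) + 21835 = \left(-590 - -75\right) + 21835 = \left(-590 + 75\right) + 21835 = -515 + 21835 = 21320$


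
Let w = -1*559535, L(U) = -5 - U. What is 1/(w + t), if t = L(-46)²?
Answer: -1/557854 ≈ -1.7926e-6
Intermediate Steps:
t = 1681 (t = (-5 - 1*(-46))² = (-5 + 46)² = 41² = 1681)
w = -559535
1/(w + t) = 1/(-559535 + 1681) = 1/(-557854) = -1/557854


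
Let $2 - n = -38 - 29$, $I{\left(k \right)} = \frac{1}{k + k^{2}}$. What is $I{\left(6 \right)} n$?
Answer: $\frac{23}{14} \approx 1.6429$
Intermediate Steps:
$n = 69$ ($n = 2 - \left(-38 - 29\right) = 2 - -67 = 2 + 67 = 69$)
$I{\left(6 \right)} n = \frac{1}{6 \left(1 + 6\right)} 69 = \frac{1}{6 \cdot 7} \cdot 69 = \frac{1}{6} \cdot \frac{1}{7} \cdot 69 = \frac{1}{42} \cdot 69 = \frac{23}{14}$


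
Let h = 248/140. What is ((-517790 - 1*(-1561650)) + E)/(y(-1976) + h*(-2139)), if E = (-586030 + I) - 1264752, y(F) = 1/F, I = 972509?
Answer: -11451996920/262053203 ≈ -43.701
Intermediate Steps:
h = 62/35 (h = 248*(1/140) = 62/35 ≈ 1.7714)
E = -878273 (E = (-586030 + 972509) - 1264752 = 386479 - 1264752 = -878273)
((-517790 - 1*(-1561650)) + E)/(y(-1976) + h*(-2139)) = ((-517790 - 1*(-1561650)) - 878273)/(1/(-1976) + (62/35)*(-2139)) = ((-517790 + 1561650) - 878273)/(-1/1976 - 132618/35) = (1043860 - 878273)/(-262053203/69160) = 165587*(-69160/262053203) = -11451996920/262053203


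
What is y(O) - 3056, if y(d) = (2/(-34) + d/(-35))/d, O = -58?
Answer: -105463511/34510 ≈ -3056.0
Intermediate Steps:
y(d) = (-1/17 - d/35)/d (y(d) = (2*(-1/34) + d*(-1/35))/d = (-1/17 - d/35)/d)
y(O) - 3056 = (1/595)*(-35 - 17*(-58))/(-58) - 3056 = (1/595)*(-1/58)*(-35 + 986) - 3056 = (1/595)*(-1/58)*951 - 3056 = -951/34510 - 3056 = -105463511/34510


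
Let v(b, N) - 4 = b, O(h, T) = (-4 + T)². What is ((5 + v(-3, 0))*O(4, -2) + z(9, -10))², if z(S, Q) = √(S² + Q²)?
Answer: (216 + √181)² ≈ 52649.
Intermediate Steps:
v(b, N) = 4 + b
z(S, Q) = √(Q² + S²)
((5 + v(-3, 0))*O(4, -2) + z(9, -10))² = ((5 + (4 - 3))*(-4 - 2)² + √((-10)² + 9²))² = ((5 + 1)*(-6)² + √(100 + 81))² = (6*36 + √181)² = (216 + √181)²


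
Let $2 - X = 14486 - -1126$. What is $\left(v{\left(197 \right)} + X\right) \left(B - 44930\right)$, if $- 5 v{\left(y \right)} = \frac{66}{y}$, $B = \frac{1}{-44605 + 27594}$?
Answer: $\frac{11751877654300596}{16755835} \approx 7.0136 \cdot 10^{8}$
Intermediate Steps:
$X = -15610$ ($X = 2 - \left(14486 - -1126\right) = 2 - \left(14486 + 1126\right) = 2 - 15612 = -15610$)
$B = - \frac{1}{17011}$ ($B = \frac{1}{-17011} = - \frac{1}{17011} \approx -5.8785 \cdot 10^{-5}$)
$v{\left(y \right)} = - \frac{66}{5 y}$ ($v{\left(y \right)} = - \frac{66 \frac{1}{y}}{5} = - \frac{66}{5 y}$)
$\left(v{\left(197 \right)} + X\right) \left(B - 44930\right) = \left(- \frac{66}{5 \cdot 197} - 15610\right) \left(- \frac{1}{17011} - 44930\right) = \left(\left(- \frac{66}{5}\right) \frac{1}{197} - 15610\right) \left(- \frac{764304231}{17011}\right) = \left(- \frac{66}{985} - 15610\right) \left(- \frac{764304231}{17011}\right) = \left(- \frac{15375916}{985}\right) \left(- \frac{764304231}{17011}\right) = \frac{11751877654300596}{16755835}$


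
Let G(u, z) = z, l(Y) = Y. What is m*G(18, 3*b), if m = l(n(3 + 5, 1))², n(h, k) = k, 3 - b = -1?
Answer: 12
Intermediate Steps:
b = 4 (b = 3 - 1*(-1) = 3 + 1 = 4)
m = 1 (m = 1² = 1)
m*G(18, 3*b) = 1*(3*4) = 1*12 = 12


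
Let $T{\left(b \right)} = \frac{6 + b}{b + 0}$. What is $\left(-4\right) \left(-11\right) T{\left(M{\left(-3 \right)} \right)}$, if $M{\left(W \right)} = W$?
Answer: $-44$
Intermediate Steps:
$T{\left(b \right)} = \frac{6 + b}{b}$
$\left(-4\right) \left(-11\right) T{\left(M{\left(-3 \right)} \right)} = \left(-4\right) \left(-11\right) \frac{6 - 3}{-3} = 44 \left(\left(- \frac{1}{3}\right) 3\right) = 44 \left(-1\right) = -44$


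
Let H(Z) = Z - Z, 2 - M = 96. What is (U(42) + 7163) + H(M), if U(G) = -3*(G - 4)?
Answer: 7049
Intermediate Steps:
M = -94 (M = 2 - 1*96 = 2 - 96 = -94)
H(Z) = 0
U(G) = 12 - 3*G (U(G) = -3*(-4 + G) = 12 - 3*G)
(U(42) + 7163) + H(M) = ((12 - 3*42) + 7163) + 0 = ((12 - 126) + 7163) + 0 = (-114 + 7163) + 0 = 7049 + 0 = 7049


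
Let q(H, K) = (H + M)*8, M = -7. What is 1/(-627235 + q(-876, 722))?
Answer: -1/634299 ≈ -1.5765e-6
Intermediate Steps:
q(H, K) = -56 + 8*H (q(H, K) = (H - 7)*8 = (-7 + H)*8 = -56 + 8*H)
1/(-627235 + q(-876, 722)) = 1/(-627235 + (-56 + 8*(-876))) = 1/(-627235 + (-56 - 7008)) = 1/(-627235 - 7064) = 1/(-634299) = -1/634299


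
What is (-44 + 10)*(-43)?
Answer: 1462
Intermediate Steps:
(-44 + 10)*(-43) = -34*(-43) = 1462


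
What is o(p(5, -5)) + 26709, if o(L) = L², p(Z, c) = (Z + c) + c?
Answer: 26734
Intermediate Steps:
p(Z, c) = Z + 2*c
o(p(5, -5)) + 26709 = (5 + 2*(-5))² + 26709 = (5 - 10)² + 26709 = (-5)² + 26709 = 25 + 26709 = 26734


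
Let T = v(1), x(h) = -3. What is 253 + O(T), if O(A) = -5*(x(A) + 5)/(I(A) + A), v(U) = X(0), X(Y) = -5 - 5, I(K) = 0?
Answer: 254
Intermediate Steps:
X(Y) = -10
v(U) = -10
T = -10
O(A) = -10/A (O(A) = -5*(-3 + 5)/(0 + A) = -10/A)
253 + O(T) = 253 - 10/(-10) = 253 - 10*(-⅒) = 253 + 1 = 254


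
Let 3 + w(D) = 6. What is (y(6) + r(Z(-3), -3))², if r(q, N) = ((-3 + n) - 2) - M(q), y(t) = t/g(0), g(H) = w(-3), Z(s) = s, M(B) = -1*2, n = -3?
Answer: 16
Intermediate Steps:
M(B) = -2
w(D) = 3 (w(D) = -3 + 6 = 3)
g(H) = 3
y(t) = t/3
r(q, N) = -6 (r(q, N) = ((-3 - 3) - 2) - 1*(-2) = (-6 - 2) + 2 = -8 + 2 = -6)
(y(6) + r(Z(-3), -3))² = ((⅓)*6 - 6)² = (2 - 6)² = (-4)² = 16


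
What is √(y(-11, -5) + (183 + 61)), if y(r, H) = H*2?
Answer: 3*√26 ≈ 15.297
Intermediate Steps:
y(r, H) = 2*H
√(y(-11, -5) + (183 + 61)) = √(2*(-5) + (183 + 61)) = √(-10 + 244) = √234 = 3*√26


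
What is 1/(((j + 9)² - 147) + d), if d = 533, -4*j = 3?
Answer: 16/7265 ≈ 0.0022023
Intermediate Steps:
j = -¾ (j = -¼*3 = -¾ ≈ -0.75000)
1/(((j + 9)² - 147) + d) = 1/(((-¾ + 9)² - 147) + 533) = 1/(((33/4)² - 147) + 533) = 1/((1089/16 - 147) + 533) = 1/(-1263/16 + 533) = 1/(7265/16) = 16/7265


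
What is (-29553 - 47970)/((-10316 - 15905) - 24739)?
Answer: 77523/50960 ≈ 1.5213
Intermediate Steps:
(-29553 - 47970)/((-10316 - 15905) - 24739) = -77523/(-26221 - 24739) = -77523/(-50960) = -77523*(-1/50960) = 77523/50960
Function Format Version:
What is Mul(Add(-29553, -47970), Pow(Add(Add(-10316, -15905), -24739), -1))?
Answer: Rational(77523, 50960) ≈ 1.5213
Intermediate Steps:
Mul(Add(-29553, -47970), Pow(Add(Add(-10316, -15905), -24739), -1)) = Mul(-77523, Pow(Add(-26221, -24739), -1)) = Mul(-77523, Pow(-50960, -1)) = Mul(-77523, Rational(-1, 50960)) = Rational(77523, 50960)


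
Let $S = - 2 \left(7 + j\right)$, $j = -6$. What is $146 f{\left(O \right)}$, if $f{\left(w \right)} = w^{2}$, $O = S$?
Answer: $584$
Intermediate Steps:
$S = -2$ ($S = - 2 \left(7 - 6\right) = \left(-2\right) 1 = -2$)
$O = -2$
$146 f{\left(O \right)} = 146 \left(-2\right)^{2} = 146 \cdot 4 = 584$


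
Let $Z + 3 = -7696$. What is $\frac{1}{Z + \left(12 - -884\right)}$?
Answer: $- \frac{1}{6803} \approx -0.00014699$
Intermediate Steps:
$Z = -7699$ ($Z = -3 - 7696 = -7699$)
$\frac{1}{Z + \left(12 - -884\right)} = \frac{1}{-7699 + \left(12 - -884\right)} = \frac{1}{-7699 + \left(12 + 884\right)} = \frac{1}{-7699 + 896} = \frac{1}{-6803} = - \frac{1}{6803}$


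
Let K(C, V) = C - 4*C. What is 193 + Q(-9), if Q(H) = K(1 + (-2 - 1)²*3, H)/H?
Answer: 607/3 ≈ 202.33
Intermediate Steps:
K(C, V) = -3*C
Q(H) = -84/H (Q(H) = (-3*(1 + (-2 - 1)²*3))/H = (-3*(1 + (-3)²*3))/H = (-3*(1 + 9*3))/H = (-3*(1 + 27))/H = (-3*28)/H = -84/H)
193 + Q(-9) = 193 - 84/(-9) = 193 - 84*(-⅑) = 193 + 28/3 = 607/3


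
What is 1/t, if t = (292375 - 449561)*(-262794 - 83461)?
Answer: 1/54426438430 ≈ 1.8373e-11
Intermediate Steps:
t = 54426438430 (t = -157186*(-346255) = 54426438430)
1/t = 1/54426438430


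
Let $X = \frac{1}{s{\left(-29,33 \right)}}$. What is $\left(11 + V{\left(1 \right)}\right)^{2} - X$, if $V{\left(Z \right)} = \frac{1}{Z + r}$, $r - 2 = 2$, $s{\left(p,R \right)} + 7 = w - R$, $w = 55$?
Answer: $\frac{9403}{75} \approx 125.37$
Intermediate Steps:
$s{\left(p,R \right)} = 48 - R$ ($s{\left(p,R \right)} = -7 - \left(-55 + R\right) = 48 - R$)
$X = \frac{1}{15}$ ($X = \frac{1}{48 - 33} = \frac{1}{15} \approx 0.066667$)
$r = 4$ ($r = 2 + 2 = 4$)
$V{\left(Z \right)} = \frac{1}{4 + Z}$ ($V{\left(Z \right)} = \frac{1}{Z + 4} = \frac{1}{4 + Z}$)
$\left(11 + V{\left(1 \right)}\right)^{2} - X = \left(11 + \frac{1}{4 + 1}\right)^{2} - \frac{1}{15} = \left(11 + \frac{1}{5}\right)^{2} - \frac{1}{15} = \left(\frac{56}{5}\right)^{2} - \frac{1}{15} = \frac{3136}{25} - \frac{1}{15} = \frac{9403}{75}$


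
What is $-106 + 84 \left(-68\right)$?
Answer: $-5818$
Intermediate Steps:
$-106 + 84 \left(-68\right) = -106 - 5712 = -5818$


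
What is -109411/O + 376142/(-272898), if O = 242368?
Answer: -60511413667/33070871232 ≈ -1.8298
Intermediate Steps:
-109411/O + 376142/(-272898) = -109411/242368 + 376142/(-272898) = -109411*1/242368 + 376142*(-1/272898) = -109411/242368 - 188071/136449 = -60511413667/33070871232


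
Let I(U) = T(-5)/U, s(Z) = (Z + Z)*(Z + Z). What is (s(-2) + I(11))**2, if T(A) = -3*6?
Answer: 24964/121 ≈ 206.31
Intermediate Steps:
s(Z) = 4*Z**2 (s(Z) = (2*Z)*(2*Z) = 4*Z**2)
T(A) = -18
I(U) = -18/U
(s(-2) + I(11))**2 = (4*(-2)**2 - 18/11)**2 = (4*4 - 18*1/11)**2 = (16 - 18/11)**2 = (158/11)**2 = 24964/121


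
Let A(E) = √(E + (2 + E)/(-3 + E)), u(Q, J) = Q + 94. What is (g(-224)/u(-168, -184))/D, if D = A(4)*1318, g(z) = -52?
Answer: 13*√10/243830 ≈ 0.00016860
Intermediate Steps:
u(Q, J) = 94 + Q
A(E) = √(E + (2 + E)/(-3 + E))
D = 1318*√10 (D = √((2 + 4 + 4*(-3 + 4))/(-3 + 4))*1318 = √((2 + 4 + 4*1)/1)*1318 = √(1*(2 + 4 + 4))*1318 = √(1*10)*1318 = √10*1318 = 1318*√10 ≈ 4167.9)
(g(-224)/u(-168, -184))/D = (-52/(94 - 168))/((1318*√10)) = (-52/(-74))*(√10/13180) = (-52*(-1/74))*(√10/13180) = 26*(√10/13180)/37 = 13*√10/243830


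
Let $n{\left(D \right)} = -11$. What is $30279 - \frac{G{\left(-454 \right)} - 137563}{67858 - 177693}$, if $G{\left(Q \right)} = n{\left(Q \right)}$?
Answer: $\frac{3325556391}{109835} \approx 30278.0$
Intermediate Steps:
$G{\left(Q \right)} = -11$
$30279 - \frac{G{\left(-454 \right)} - 137563}{67858 - 177693} = 30279 - \frac{-11 - 137563}{67858 - 177693} = 30279 - - \frac{137574}{67858 - 177693} = 30279 - - \frac{137574}{-109835} = 30279 - \left(-137574\right) \left(- \frac{1}{109835}\right) = 30279 - \frac{137574}{109835} = \frac{3325556391}{109835}$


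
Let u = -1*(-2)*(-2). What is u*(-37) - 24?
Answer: 124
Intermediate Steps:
u = -4 (u = 2*(-2) = -4)
u*(-37) - 24 = -4*(-37) - 24 = 148 - 24 = 124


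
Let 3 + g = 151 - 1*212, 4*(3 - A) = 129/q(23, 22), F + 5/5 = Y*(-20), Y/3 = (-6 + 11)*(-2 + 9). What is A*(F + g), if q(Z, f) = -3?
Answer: -119075/4 ≈ -29769.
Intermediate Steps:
Y = 105 (Y = 3*((-6 + 11)*(-2 + 9)) = 3*(5*7) = 3*35 = 105)
F = -2101 (F = -1 + 105*(-20) = -1 - 2100 = -2101)
A = 55/4 (A = 3 - 129/(4*(-3)) = 3 - 129*(-1)/(4*3) = 3 - ¼*(-43) = 3 + 43/4 = 55/4 ≈ 13.750)
g = -64 (g = -3 + (151 - 1*212) = -3 + (151 - 212) = -3 - 61 = -64)
A*(F + g) = 55*(-2101 - 64)/4 = (55/4)*(-2165) = -119075/4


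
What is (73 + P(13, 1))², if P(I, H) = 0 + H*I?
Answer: 7396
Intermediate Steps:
P(I, H) = H*I
(73 + P(13, 1))² = (73 + 1*13)² = (73 + 13)² = 86² = 7396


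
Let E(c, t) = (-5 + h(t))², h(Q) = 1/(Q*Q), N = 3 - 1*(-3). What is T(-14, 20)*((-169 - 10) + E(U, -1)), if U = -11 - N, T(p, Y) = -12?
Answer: 1956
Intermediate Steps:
N = 6 (N = 3 + 3 = 6)
U = -17 (U = -11 - 1*6 = -11 - 6 = -17)
h(Q) = Q⁻² (h(Q) = 1/(Q²) = Q⁻²)
E(c, t) = (-5 + t⁻²)²
T(-14, 20)*((-169 - 10) + E(U, -1)) = -12*((-169 - 10) + (-1 + 5*(-1)²)²/(-1)⁴) = -12*(-179 + 1*(-1 + 5*1)²) = -12*(-179 + 1*(-1 + 5)²) = -12*(-179 + 1*4²) = -12*(-179 + 1*16) = -12*(-179 + 16) = -12*(-163) = 1956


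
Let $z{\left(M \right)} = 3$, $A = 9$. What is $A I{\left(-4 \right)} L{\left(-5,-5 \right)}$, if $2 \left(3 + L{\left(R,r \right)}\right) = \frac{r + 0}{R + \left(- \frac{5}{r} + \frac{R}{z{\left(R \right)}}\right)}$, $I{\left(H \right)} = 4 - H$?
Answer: $- \frac{3132}{17} \approx -184.24$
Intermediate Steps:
$L{\left(R,r \right)} = -3 + \frac{r}{2 \left(- \frac{5}{r} + \frac{4 R}{3}\right)}$ ($L{\left(R,r \right)} = -3 + \frac{\left(r + 0\right) \frac{1}{R + \left(- \frac{5}{r} + \frac{R}{3}\right)}}{2} = -3 + \frac{r \frac{1}{R + \left(- \frac{5}{r} + R \frac{1}{3}\right)}}{2} = -3 + \frac{r \frac{1}{R + \left(- \frac{5}{r} + \frac{R}{3}\right)}}{2} = -3 + \frac{r \frac{1}{- \frac{5}{r} + \frac{4 R}{3}}}{2} = -3 + \frac{r}{2 \left(- \frac{5}{r} + \frac{4 R}{3}\right)}$)
$A I{\left(-4 \right)} L{\left(-5,-5 \right)} = 9 \left(4 - -4\right) \frac{3 \left(30 + \left(-5\right)^{2} - \left(-40\right) \left(-5\right)\right)}{2 \left(-15 + 4 \left(-5\right) \left(-5\right)\right)} = 9 \left(4 + 4\right) \frac{3 \left(30 + 25 - 200\right)}{2 \left(-15 + 100\right)} = 9 \cdot 8 \cdot \frac{3}{2} \cdot \frac{1}{85} \left(-145\right) = 72 \cdot \frac{3}{2} \cdot \frac{1}{85} \left(-145\right) = 72 \left(- \frac{87}{34}\right) = - \frac{3132}{17}$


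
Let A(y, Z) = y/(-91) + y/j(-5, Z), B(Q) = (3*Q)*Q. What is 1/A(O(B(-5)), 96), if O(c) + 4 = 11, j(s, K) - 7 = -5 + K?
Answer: -182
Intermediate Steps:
j(s, K) = 2 + K (j(s, K) = 7 + (-5 + K) = 2 + K)
B(Q) = 3*Q²
O(c) = 7 (O(c) = -4 + 11 = 7)
A(y, Z) = -y/91 + y/(2 + Z) (A(y, Z) = y/(-91) + y/(2 + Z) = y*(-1/91) + y/(2 + Z) = -y/91 + y/(2 + Z))
1/A(O(B(-5)), 96) = 1/((1/91)*7*(89 - 1*96)/(2 + 96)) = 1/((1/91)*7*(89 - 96)/98) = 1/((1/91)*7*(1/98)*(-7)) = 1/(-1/182) = -182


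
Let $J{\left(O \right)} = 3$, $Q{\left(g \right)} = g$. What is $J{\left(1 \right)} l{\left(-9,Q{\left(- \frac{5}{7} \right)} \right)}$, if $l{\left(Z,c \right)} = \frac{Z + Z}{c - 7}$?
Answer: $7$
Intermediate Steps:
$l{\left(Z,c \right)} = \frac{2 Z}{-7 + c}$
$J{\left(1 \right)} l{\left(-9,Q{\left(- \frac{5}{7} \right)} \right)} = 3 \cdot 2 \left(-9\right) \frac{1}{-7 - \frac{5}{7}} = 3 \cdot 2 \left(-9\right) \frac{1}{- \frac{54}{7}} = 3 \cdot 2 \left(-9\right) \left(- \frac{7}{54}\right) = 3 \cdot \frac{7}{3} = 7$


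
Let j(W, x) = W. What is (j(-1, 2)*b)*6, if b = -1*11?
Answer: 66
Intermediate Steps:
b = -11
(j(-1, 2)*b)*6 = -1*(-11)*6 = 11*6 = 66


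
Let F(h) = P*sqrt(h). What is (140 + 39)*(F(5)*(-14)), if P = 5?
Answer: -12530*sqrt(5) ≈ -28018.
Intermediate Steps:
F(h) = 5*sqrt(h)
(140 + 39)*(F(5)*(-14)) = (140 + 39)*((5*sqrt(5))*(-14)) = 179*(-70*sqrt(5)) = -12530*sqrt(5)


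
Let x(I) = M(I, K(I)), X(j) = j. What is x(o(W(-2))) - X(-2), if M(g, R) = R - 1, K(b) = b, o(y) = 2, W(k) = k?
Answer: 3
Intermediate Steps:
M(g, R) = -1 + R
x(I) = -1 + I
x(o(W(-2))) - X(-2) = (-1 + 2) - 1*(-2) = 1 + 2 = 3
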